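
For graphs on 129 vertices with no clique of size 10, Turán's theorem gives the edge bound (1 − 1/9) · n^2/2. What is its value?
Turán density bound = (8/9) · 129^2/2 = 7396

Turán's theorem: ex(n, K_{r+1}) is achieved by the complete r-partite Turán graph T(n, r) with parts as balanced as possible, and is at most (1 − 1/r) · n^2/2. For r = 9, n = 129: the density bound is (8/9) · 16641/2 = 7396. The integer-valued extremum is e(T(129, 9)) = 7395, which is strictly less than the density bound 7396 since 9 ∤ 129 (the parts of T(129, 9) cannot all be equal).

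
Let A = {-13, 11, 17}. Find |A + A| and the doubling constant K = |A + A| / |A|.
K = |A + A| / |A| = 6/3 = 2

Enumerate A + A = {a + b : a, b ∈ A}. With |A| = 3, there are |A|^2 = 9 ordered sum pairs; collecting distinct values, A + A = {-26, -2, 4, 22, 28, 34}, so |A + A| = 6. Thus K = 6/3 = 2. For comparison, the minimum possible |A + A| over all 3-element sets is 2·3 − 1 = 5 (so min K = 5/3), attained only by arithmetic progressions.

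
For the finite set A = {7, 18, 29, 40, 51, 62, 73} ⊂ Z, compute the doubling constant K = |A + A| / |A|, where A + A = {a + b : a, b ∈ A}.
K = |A + A| / |A| = 13/7

Enumerate A + A = {a + b : a, b ∈ A}. With |A| = 7, there are |A|^2 = 49 ordered sum pairs; collecting distinct values, A + A = {14, 25, 36, 47, 58, 69, 80, 91, 102, 113, 124, 135, 146}, so |A + A| = 13. Thus K = 13/7. Here |A + A| = 2|A| − 1 = 13, the minimum possible — so K = 13/7 is minimal, which holds iff A is an arithmetic progression.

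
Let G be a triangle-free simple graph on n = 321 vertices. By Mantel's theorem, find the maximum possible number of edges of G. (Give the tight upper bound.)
ex(321, K_3) = ⌊321^2/4⌋ = 25760

Mantel (1907): a triangle-free graph on n vertices has at most ⌊n^2/4⌋ edges, with equality for the complete bipartite graph K_{⌊n/2⌋, ⌈n/2⌉}. For n = 321: ⌊321^2/4⌋ = ⌊103041/4⌋ = 25760. The extremal graph is K_{160, 161}, which has 160·161 = 25760 edges.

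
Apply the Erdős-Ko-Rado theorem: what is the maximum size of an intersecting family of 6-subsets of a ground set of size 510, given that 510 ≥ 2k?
max |F| = C(509, 5) = 279158015851

The Erdős-Ko-Rado theorem states: for n ≥ 2k, an intersecting family of k-subsets of an n-element set has size at most C(n − 1, k − 1), with equality for 'star' families {A ⊆ [n] : |A| = k, i ∈ A} (fix an element i). For n = 510, k = 6: C(509, 5) = 279158015851.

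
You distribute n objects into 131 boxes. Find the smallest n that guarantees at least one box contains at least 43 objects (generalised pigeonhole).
n = (43 − 1)·131 + 1 = 5503

By the generalised pigeonhole principle, to guarantee some box contains ≥ r objects we need more than (r − 1) · k objects total. Threshold: n = (r − 1) · k + 1. With r = 43 and k = 131: n = 42 · 131 + 1 = 5502 + 1 = 5503. For n = 5502 = 42 · 131, we can put exactly 42 objects in every box, avoiding 43 in any single one — so 5503 is tight.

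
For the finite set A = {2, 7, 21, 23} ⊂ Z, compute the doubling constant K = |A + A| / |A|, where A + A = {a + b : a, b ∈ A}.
K = |A + A| / |A| = 10/4 = 5/2

Enumerate A + A = {a + b : a, b ∈ A}. With |A| = 4, there are |A|^2 = 16 ordered sum pairs; collecting distinct values, A + A = {4, 9, 14, 23, 25, 28, 30, 42, 44, 46}, so |A + A| = 10. Thus K = 10/4 = 5/2. For comparison, the minimum possible |A + A| over all 4-element sets is 2·4 − 1 = 7 (so min K = 7/4), attained only by arithmetic progressions.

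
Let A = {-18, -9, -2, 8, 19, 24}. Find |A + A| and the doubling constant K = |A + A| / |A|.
K = |A + A| / |A| = 20/6 = 10/3

Enumerate A + A = {a + b : a, b ∈ A}. With |A| = 6, there are |A|^2 = 36 ordered sum pairs; collecting distinct values, A + A = {-36, -27, -20, -18, -11, -10, -4, -1, 1, 6, 10, 15, 16, 17, 22, 27, 32, 38, 43, 48}, so |A + A| = 20. Thus K = 20/6 = 10/3. For comparison, the minimum possible |A + A| over all 6-element sets is 2·6 − 1 = 11 (so min K = 11/6), attained only by arithmetic progressions.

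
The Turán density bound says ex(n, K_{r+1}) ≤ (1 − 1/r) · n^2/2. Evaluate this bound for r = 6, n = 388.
Turán density bound = (5/6) · 388^2/2 = 188180/3 ≈ 62726.6667

Turán's theorem: ex(n, K_{r+1}) is achieved by the complete r-partite Turán graph T(n, r) with parts as balanced as possible, and is at most (1 − 1/r) · n^2/2. For r = 6, n = 388: the density bound is (5/6) · 150544/2 = 188180/3 ≈ 62726.6667. The integer-valued extremum is e(T(388, 6)) = 62726, which is strictly less than the density bound 188180/3 since 6 ∤ 388 (the parts of T(388, 6) cannot all be equal).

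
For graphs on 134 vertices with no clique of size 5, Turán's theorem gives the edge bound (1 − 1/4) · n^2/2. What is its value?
Turán density bound = (3/4) · 134^2/2 = 13467/2 ≈ 6733.5

Turán's theorem: ex(n, K_{r+1}) is achieved by the complete r-partite Turán graph T(n, r) with parts as balanced as possible, and is at most (1 − 1/r) · n^2/2. For r = 4, n = 134: the density bound is (3/4) · 17956/2 = 13467/2 ≈ 6733.5. The integer-valued extremum is e(T(134, 4)) = 6733, which is strictly less than the density bound 13467/2 since 4 ∤ 134 (the parts of T(134, 4) cannot all be equal).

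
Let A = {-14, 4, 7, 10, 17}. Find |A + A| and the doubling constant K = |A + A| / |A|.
K = |A + A| / |A| = 14/5

Enumerate A + A = {a + b : a, b ∈ A}. With |A| = 5, there are |A|^2 = 25 ordered sum pairs; collecting distinct values, A + A = {-28, -10, -7, -4, 3, 8, 11, 14, 17, 20, 21, 24, 27, 34}, so |A + A| = 14. Thus K = 14/5. For comparison, the minimum possible |A + A| over all 5-element sets is 2·5 − 1 = 9 (so min K = 9/5), attained only by arithmetic progressions.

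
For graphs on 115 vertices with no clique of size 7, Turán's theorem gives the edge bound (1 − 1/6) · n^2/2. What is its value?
Turán density bound = (5/6) · 115^2/2 = 66125/12 ≈ 5510.4167

Turán's theorem: ex(n, K_{r+1}) is achieved by the complete r-partite Turán graph T(n, r) with parts as balanced as possible, and is at most (1 − 1/r) · n^2/2. For r = 6, n = 115: the density bound is (5/6) · 13225/2 = 66125/12 ≈ 5510.4167. The integer-valued extremum is e(T(115, 6)) = 5510, which is strictly less than the density bound 66125/12 since 6 ∤ 115 (the parts of T(115, 6) cannot all be equal).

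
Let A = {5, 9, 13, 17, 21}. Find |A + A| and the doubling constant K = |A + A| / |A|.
K = |A + A| / |A| = 9/5

Enumerate A + A = {a + b : a, b ∈ A}. With |A| = 5, there are |A|^2 = 25 ordered sum pairs; collecting distinct values, A + A = {10, 14, 18, 22, 26, 30, 34, 38, 42}, so |A + A| = 9. Thus K = 9/5. Here |A + A| = 2|A| − 1 = 9, the minimum possible — so K = 9/5 is minimal, which holds iff A is an arithmetic progression.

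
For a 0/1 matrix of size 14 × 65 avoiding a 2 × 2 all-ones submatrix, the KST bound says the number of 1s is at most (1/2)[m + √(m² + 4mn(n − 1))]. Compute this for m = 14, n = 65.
z(14, 65; 2, 2) ≤ (1/2)[14 + √(14² + 4·14·65·64)] = (1/2)[14 + √233156] = 248.4311

Kővári–Sós–Turán: let r_1, ..., r_14 be the row sums and z = Σ r_i the total number of 1s. Each pair of columns can share at most one row with both entries 1 (else a 2×2 all-ones block appears), so Σ_i C(r_i, 2) ≤ C(65, 2) = 2080. By convexity Σ_i C(r_i, 2) ≥ 14·C(z/14, 2) = z(z − 14)/(2·14), giving z² − 14z − 14·65·64 ≤ 0 and hence z ≤ (1/2)[14 + √(196 + 4·58240)] = (1/2)[14 + √233156] ≈ (1/2)(14 + 482.8623) = 248.4311.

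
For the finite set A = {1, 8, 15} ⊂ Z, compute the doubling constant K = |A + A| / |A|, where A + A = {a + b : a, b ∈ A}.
K = |A + A| / |A| = 5/3

Enumerate A + A = {a + b : a, b ∈ A}. With |A| = 3, there are |A|^2 = 9 ordered sum pairs; collecting distinct values, A + A = {2, 9, 16, 23, 30}, so |A + A| = 5. Thus K = 5/3. Here |A + A| = 2|A| − 1 = 5, the minimum possible — so K = 5/3 is minimal, which holds iff A is an arithmetic progression.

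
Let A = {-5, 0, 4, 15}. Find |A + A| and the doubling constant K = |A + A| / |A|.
K = |A + A| / |A| = 10/4 = 5/2

Enumerate A + A = {a + b : a, b ∈ A}. With |A| = 4, there are |A|^2 = 16 ordered sum pairs; collecting distinct values, A + A = {-10, -5, -1, 0, 4, 8, 10, 15, 19, 30}, so |A + A| = 10. Thus K = 10/4 = 5/2. For comparison, the minimum possible |A + A| over all 4-element sets is 2·4 − 1 = 7 (so min K = 7/4), attained only by arithmetic progressions.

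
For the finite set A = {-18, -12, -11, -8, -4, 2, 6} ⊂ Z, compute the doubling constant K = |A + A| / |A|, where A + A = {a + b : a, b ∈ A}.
K = |A + A| / |A| = 22/7

Enumerate A + A = {a + b : a, b ∈ A}. With |A| = 7, there are |A|^2 = 49 ordered sum pairs; collecting distinct values, A + A = {-36, -30, -29, -26, -24, -23, -22, -20, -19, -16, -15, -12, -10, -9, -8, -6, -5, -2, 2, 4, 8, 12}, so |A + A| = 22. Thus K = 22/7. For comparison, the minimum possible |A + A| over all 7-element sets is 2·7 − 1 = 13 (so min K = 13/7), attained only by arithmetic progressions.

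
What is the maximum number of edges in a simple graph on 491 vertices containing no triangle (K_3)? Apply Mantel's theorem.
ex(491, K_3) = ⌊491^2/4⌋ = 60270

Mantel (1907): a triangle-free graph on n vertices has at most ⌊n^2/4⌋ edges, with equality for the complete bipartite graph K_{⌊n/2⌋, ⌈n/2⌉}. For n = 491: ⌊491^2/4⌋ = ⌊241081/4⌋ = 60270. The extremal graph is K_{245, 246}, which has 245·246 = 60270 edges.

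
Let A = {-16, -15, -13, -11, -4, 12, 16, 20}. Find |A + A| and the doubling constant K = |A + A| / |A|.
K = |A + A| / |A| = 32/8 = 4

Enumerate A + A = {a + b : a, b ∈ A}. With |A| = 8, there are |A|^2 = 64 ordered sum pairs; collecting distinct values, A + A = {-32, -31, -30, -29, -28, -27, -26, -24, -22, -20, -19, -17, -15, -8, -4, -3, -1, 0, 1, 3, 4, 5, 7, 8, 9, 12, 16, 24, 28, 32, 36, 40}, so |A + A| = 32. Thus K = 32/8 = 4. For comparison, the minimum possible |A + A| over all 8-element sets is 2·8 − 1 = 15 (so min K = 15/8), attained only by arithmetic progressions.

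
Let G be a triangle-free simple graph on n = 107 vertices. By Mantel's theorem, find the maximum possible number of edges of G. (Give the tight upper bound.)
ex(107, K_3) = ⌊107^2/4⌋ = 2862

Mantel (1907): a triangle-free graph on n vertices has at most ⌊n^2/4⌋ edges, with equality for the complete bipartite graph K_{⌊n/2⌋, ⌈n/2⌉}. For n = 107: ⌊107^2/4⌋ = ⌊11449/4⌋ = 2862. The extremal graph is K_{53, 54}, which has 53·54 = 2862 edges.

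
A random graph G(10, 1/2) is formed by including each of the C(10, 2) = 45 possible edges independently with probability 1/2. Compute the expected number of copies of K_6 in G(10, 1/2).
E[# K_6] = C(10, 6) · (1/2)^C(6, 2) = 210 / 2^15 = 105/16384 ≈ 0.006409

For each 6-subset S of vertices (there are C(10, 6) = 210 such S), let X_S = 1 if S induces a K_6 (all C(6, 2) = 15 edges present). Then P(X_S = 1) = (1/2)^15 = 1/32768. By linearity of expectation, E[# K_6] = C(10, 6) · (1/2)^15 = 210 / 32768 = 105/16384 ≈ 0.006409.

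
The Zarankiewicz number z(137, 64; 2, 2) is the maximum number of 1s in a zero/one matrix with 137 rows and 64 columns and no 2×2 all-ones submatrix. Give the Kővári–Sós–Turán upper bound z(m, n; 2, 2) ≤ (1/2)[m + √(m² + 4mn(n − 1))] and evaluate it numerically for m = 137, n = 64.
z(137, 64; 2, 2) ≤ (1/2)[137 + √(137² + 4·137·64·63)] = (1/2)[137 + √2228305] = 814.8754

Kővári–Sós–Turán: let r_1, ..., r_137 be the row sums and z = Σ r_i the total number of 1s. Each pair of columns can share at most one row with both entries 1 (else a 2×2 all-ones block appears), so Σ_i C(r_i, 2) ≤ C(64, 2) = 2016. By convexity Σ_i C(r_i, 2) ≥ 137·C(z/137, 2) = z(z − 137)/(2·137), giving z² − 137z − 137·64·63 ≤ 0 and hence z ≤ (1/2)[137 + √(18769 + 4·552384)] = (1/2)[137 + √2228305] ≈ (1/2)(137 + 1492.7508) = 814.8754.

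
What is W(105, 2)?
W(105, 2) = 105 + 1 = 106

A 2-term AP is any pair of integers, so a monochromatic 2-AP exists iff some colour is used at least twice. With 105 colours, the colouring i ↦ i on {1, ..., 105} uses each colour once, avoiding any monochromatic pair, so W(105, 2) > 105. For {1, ..., 106}, pigeonhole forces two integers of the same colour, which form a monochromatic 2-AP. Hence W(105, 2) = 106.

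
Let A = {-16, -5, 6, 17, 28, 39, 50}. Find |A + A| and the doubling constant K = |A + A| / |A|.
K = |A + A| / |A| = 13/7

Enumerate A + A = {a + b : a, b ∈ A}. With |A| = 7, there are |A|^2 = 49 ordered sum pairs; collecting distinct values, A + A = {-32, -21, -10, 1, 12, 23, 34, 45, 56, 67, 78, 89, 100}, so |A + A| = 13. Thus K = 13/7. Here |A + A| = 2|A| − 1 = 13, the minimum possible — so K = 13/7 is minimal, which holds iff A is an arithmetic progression.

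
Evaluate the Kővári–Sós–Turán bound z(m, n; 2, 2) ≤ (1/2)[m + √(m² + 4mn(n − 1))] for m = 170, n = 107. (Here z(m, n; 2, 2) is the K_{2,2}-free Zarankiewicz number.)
z(170, 107; 2, 2) ≤ (1/2)[170 + √(170² + 4·170·107·106)] = (1/2)[170 + √7741460] = 1476.174

Kővári–Sós–Turán: let r_1, ..., r_170 be the row sums and z = Σ r_i the total number of 1s. Each pair of columns can share at most one row with both entries 1 (else a 2×2 all-ones block appears), so Σ_i C(r_i, 2) ≤ C(107, 2) = 5671. By convexity Σ_i C(r_i, 2) ≥ 170·C(z/170, 2) = z(z − 170)/(2·170), giving z² − 170z − 170·107·106 ≤ 0 and hence z ≤ (1/2)[170 + √(28900 + 4·1928140)] = (1/2)[170 + √7741460] ≈ (1/2)(170 + 2782.3479) = 1476.174.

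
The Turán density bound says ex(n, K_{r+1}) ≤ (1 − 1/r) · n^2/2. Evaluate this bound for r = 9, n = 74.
Turán density bound = (8/9) · 74^2/2 = 21904/9 ≈ 2433.7778

Turán's theorem: ex(n, K_{r+1}) is achieved by the complete r-partite Turán graph T(n, r) with parts as balanced as possible, and is at most (1 − 1/r) · n^2/2. For r = 9, n = 74: the density bound is (8/9) · 5476/2 = 21904/9 ≈ 2433.7778. The integer-valued extremum is e(T(74, 9)) = 2433, which is strictly less than the density bound 21904/9 since 9 ∤ 74 (the parts of T(74, 9) cannot all be equal).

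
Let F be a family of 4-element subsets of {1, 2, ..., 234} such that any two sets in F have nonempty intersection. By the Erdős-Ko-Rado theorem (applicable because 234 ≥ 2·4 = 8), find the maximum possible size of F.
max |F| = C(233, 3) = 2081156

The Erdős-Ko-Rado theorem states: for n ≥ 2k, an intersecting family of k-subsets of an n-element set has size at most C(n − 1, k − 1), with equality for 'star' families {A ⊆ [n] : |A| = k, i ∈ A} (fix an element i). For n = 234, k = 4: C(233, 3) = 2081156.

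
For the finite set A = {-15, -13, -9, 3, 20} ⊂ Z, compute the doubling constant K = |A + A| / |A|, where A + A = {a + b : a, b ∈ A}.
K = |A + A| / |A| = 15/5 = 3

Enumerate A + A = {a + b : a, b ∈ A}. With |A| = 5, there are |A|^2 = 25 ordered sum pairs; collecting distinct values, A + A = {-30, -28, -26, -24, -22, -18, -12, -10, -6, 5, 6, 7, 11, 23, 40}, so |A + A| = 15. Thus K = 15/5 = 3. For comparison, the minimum possible |A + A| over all 5-element sets is 2·5 − 1 = 9 (so min K = 9/5), attained only by arithmetic progressions.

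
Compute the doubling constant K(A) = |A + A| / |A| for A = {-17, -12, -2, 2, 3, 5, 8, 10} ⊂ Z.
K = |A + A| / |A| = 28/8 = 7/2

Enumerate A + A = {a + b : a, b ∈ A}. With |A| = 8, there are |A|^2 = 64 ordered sum pairs; collecting distinct values, A + A = {-34, -29, -24, -19, -15, -14, -12, -10, -9, -7, -4, -2, 0, 1, 3, 4, 5, 6, 7, 8, 10, 11, 12, 13, 15, 16, 18, 20}, so |A + A| = 28. Thus K = 28/8 = 7/2. For comparison, the minimum possible |A + A| over all 8-element sets is 2·8 − 1 = 15 (so min K = 15/8), attained only by arithmetic progressions.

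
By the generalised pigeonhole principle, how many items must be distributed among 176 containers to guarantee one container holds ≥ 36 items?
n = (36 − 1)·176 + 1 = 6161

By the generalised pigeonhole principle, to guarantee some box contains ≥ r objects we need more than (r − 1) · k objects total. Threshold: n = (r − 1) · k + 1. With r = 36 and k = 176: n = 35 · 176 + 1 = 6160 + 1 = 6161. For n = 6160 = 35 · 176, we can put exactly 35 objects in every box, avoiding 36 in any single one — so 6161 is tight.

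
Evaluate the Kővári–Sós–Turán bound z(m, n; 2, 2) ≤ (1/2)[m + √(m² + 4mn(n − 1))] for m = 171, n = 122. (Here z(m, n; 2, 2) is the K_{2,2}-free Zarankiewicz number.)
z(171, 122; 2, 2) ≤ (1/2)[171 + √(171² + 4·171·122·121)] = (1/2)[171 + √10126449] = 1676.6041

Kővári–Sós–Turán: let r_1, ..., r_171 be the row sums and z = Σ r_i the total number of 1s. Each pair of columns can share at most one row with both entries 1 (else a 2×2 all-ones block appears), so Σ_i C(r_i, 2) ≤ C(122, 2) = 7381. By convexity Σ_i C(r_i, 2) ≥ 171·C(z/171, 2) = z(z − 171)/(2·171), giving z² − 171z − 171·122·121 ≤ 0 and hence z ≤ (1/2)[171 + √(29241 + 4·2524302)] = (1/2)[171 + √10126449] ≈ (1/2)(171 + 3182.2082) = 1676.6041.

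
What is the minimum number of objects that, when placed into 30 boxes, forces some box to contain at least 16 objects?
n = (16 − 1)·30 + 1 = 451

By the generalised pigeonhole principle, to guarantee some box contains ≥ r objects we need more than (r − 1) · k objects total. Threshold: n = (r − 1) · k + 1. With r = 16 and k = 30: n = 15 · 30 + 1 = 450 + 1 = 451. For n = 450 = 15 · 30, we can put exactly 15 objects in every box, avoiding 16 in any single one — so 451 is tight.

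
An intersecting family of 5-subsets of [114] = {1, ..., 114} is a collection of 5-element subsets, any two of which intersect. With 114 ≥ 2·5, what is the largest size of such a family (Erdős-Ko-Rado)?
max |F| = C(113, 4) = 6438740

The Erdős-Ko-Rado theorem states: for n ≥ 2k, an intersecting family of k-subsets of an n-element set has size at most C(n − 1, k − 1), with equality for 'star' families {A ⊆ [n] : |A| = k, i ∈ A} (fix an element i). For n = 114, k = 5: C(113, 4) = 6438740.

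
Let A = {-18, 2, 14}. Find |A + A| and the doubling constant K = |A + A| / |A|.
K = |A + A| / |A| = 6/3 = 2

Enumerate A + A = {a + b : a, b ∈ A}. With |A| = 3, there are |A|^2 = 9 ordered sum pairs; collecting distinct values, A + A = {-36, -16, -4, 4, 16, 28}, so |A + A| = 6. Thus K = 6/3 = 2. For comparison, the minimum possible |A + A| over all 3-element sets is 2·3 − 1 = 5 (so min K = 5/3), attained only by arithmetic progressions.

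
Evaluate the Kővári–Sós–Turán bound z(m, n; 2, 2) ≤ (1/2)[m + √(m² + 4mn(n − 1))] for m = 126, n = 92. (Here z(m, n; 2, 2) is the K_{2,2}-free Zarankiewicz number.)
z(126, 92; 2, 2) ≤ (1/2)[126 + √(126² + 4·126·92·91)] = (1/2)[126 + √4235364] = 1092

Kővári–Sós–Turán: let r_1, ..., r_126 be the row sums and z = Σ r_i the total number of 1s. Each pair of columns can share at most one row with both entries 1 (else a 2×2 all-ones block appears), so Σ_i C(r_i, 2) ≤ C(92, 2) = 4186. By convexity Σ_i C(r_i, 2) ≥ 126·C(z/126, 2) = z(z − 126)/(2·126), giving z² − 126z − 126·92·91 ≤ 0 and hence z ≤ (1/2)[126 + √(15876 + 4·1054872)] = (1/2)[126 + √4235364] ≈ (1/2)(126 + 2058) = 1092.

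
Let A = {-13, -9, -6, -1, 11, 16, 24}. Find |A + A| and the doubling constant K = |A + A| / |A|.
K = |A + A| / |A| = 25/7

Enumerate A + A = {a + b : a, b ∈ A}. With |A| = 7, there are |A|^2 = 49 ordered sum pairs; collecting distinct values, A + A = {-26, -22, -19, -18, -15, -14, -12, -10, -7, -2, 2, 3, 5, 7, 10, 11, 15, 18, 22, 23, 27, 32, 35, 40, 48}, so |A + A| = 25. Thus K = 25/7. For comparison, the minimum possible |A + A| over all 7-element sets is 2·7 − 1 = 13 (so min K = 13/7), attained only by arithmetic progressions.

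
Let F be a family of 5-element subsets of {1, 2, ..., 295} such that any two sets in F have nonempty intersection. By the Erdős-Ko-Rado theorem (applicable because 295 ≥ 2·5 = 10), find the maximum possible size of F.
max |F| = C(294, 4) = 304985751

The Erdős-Ko-Rado theorem states: for n ≥ 2k, an intersecting family of k-subsets of an n-element set has size at most C(n − 1, k − 1), with equality for 'star' families {A ⊆ [n] : |A| = k, i ∈ A} (fix an element i). For n = 295, k = 5: C(294, 4) = 304985751.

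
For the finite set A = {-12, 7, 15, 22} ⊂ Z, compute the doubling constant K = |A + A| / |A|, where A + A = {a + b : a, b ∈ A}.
K = |A + A| / |A| = 10/4 = 5/2

Enumerate A + A = {a + b : a, b ∈ A}. With |A| = 4, there are |A|^2 = 16 ordered sum pairs; collecting distinct values, A + A = {-24, -5, 3, 10, 14, 22, 29, 30, 37, 44}, so |A + A| = 10. Thus K = 10/4 = 5/2. For comparison, the minimum possible |A + A| over all 4-element sets is 2·4 − 1 = 7 (so min K = 7/4), attained only by arithmetic progressions.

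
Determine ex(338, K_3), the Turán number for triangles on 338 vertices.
ex(338, K_3) = ⌊338^2/4⌋ = 28561

Mantel (1907): a triangle-free graph on n vertices has at most ⌊n^2/4⌋ edges, with equality for the complete bipartite graph K_{⌊n/2⌋, ⌈n/2⌉}. For n = 338: ⌊338^2/4⌋ = ⌊114244/4⌋ = 28561. The extremal graph is K_{169, 169}, which has 169·169 = 28561 edges.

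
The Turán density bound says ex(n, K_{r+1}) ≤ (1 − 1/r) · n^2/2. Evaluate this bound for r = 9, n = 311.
Turán density bound = (8/9) · 311^2/2 = 386884/9 ≈ 42987.1111

Turán's theorem: ex(n, K_{r+1}) is achieved by the complete r-partite Turán graph T(n, r) with parts as balanced as possible, and is at most (1 − 1/r) · n^2/2. For r = 9, n = 311: the density bound is (8/9) · 96721/2 = 386884/9 ≈ 42987.1111. The integer-valued extremum is e(T(311, 9)) = 42986, which is strictly less than the density bound 386884/9 since 9 ∤ 311 (the parts of T(311, 9) cannot all be equal).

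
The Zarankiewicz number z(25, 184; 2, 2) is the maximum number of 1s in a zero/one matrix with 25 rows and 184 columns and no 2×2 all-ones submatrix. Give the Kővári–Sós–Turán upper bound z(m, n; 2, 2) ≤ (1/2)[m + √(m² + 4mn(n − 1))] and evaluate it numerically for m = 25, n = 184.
z(25, 184; 2, 2) ≤ (1/2)[25 + √(25² + 4·25·184·183)] = (1/2)[25 + √3367825] = 930.0817

Kővári–Sós–Turán: let r_1, ..., r_25 be the row sums and z = Σ r_i the total number of 1s. Each pair of columns can share at most one row with both entries 1 (else a 2×2 all-ones block appears), so Σ_i C(r_i, 2) ≤ C(184, 2) = 16836. By convexity Σ_i C(r_i, 2) ≥ 25·C(z/25, 2) = z(z − 25)/(2·25), giving z² − 25z − 25·184·183 ≤ 0 and hence z ≤ (1/2)[25 + √(625 + 4·841800)] = (1/2)[25 + √3367825] ≈ (1/2)(25 + 1835.1635) = 930.0817.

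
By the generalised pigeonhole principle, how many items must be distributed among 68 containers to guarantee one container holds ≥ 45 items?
n = (45 − 1)·68 + 1 = 2993

By the generalised pigeonhole principle, to guarantee some box contains ≥ r objects we need more than (r − 1) · k objects total. Threshold: n = (r − 1) · k + 1. With r = 45 and k = 68: n = 44 · 68 + 1 = 2992 + 1 = 2993. For n = 2992 = 44 · 68, we can put exactly 44 objects in every box, avoiding 45 in any single one — so 2993 is tight.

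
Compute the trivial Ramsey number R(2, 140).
R(2, 140) = 140

R(2, k) = k for all k ≥ 2: in a 2-colouring of K_k, either some edge is red (a red K_2) or all edges are blue (a blue K_k). And K_{139} coloured all-blue has no blue K_140, so R(2, 140) > 139. Hence R(2, 140) = 140.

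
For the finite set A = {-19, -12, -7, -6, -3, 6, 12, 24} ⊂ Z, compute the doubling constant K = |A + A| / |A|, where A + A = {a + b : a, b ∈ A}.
K = |A + A| / |A| = 30/8 = 15/4

Enumerate A + A = {a + b : a, b ∈ A}. With |A| = 8, there are |A|^2 = 64 ordered sum pairs; collecting distinct values, A + A = {-38, -31, -26, -25, -24, -22, -19, -18, -15, -14, -13, -12, -10, -9, -7, -6, -1, 0, 3, 5, 6, 9, 12, 17, 18, 21, 24, 30, 36, 48}, so |A + A| = 30. Thus K = 30/8 = 15/4. For comparison, the minimum possible |A + A| over all 8-element sets is 2·8 − 1 = 15 (so min K = 15/8), attained only by arithmetic progressions.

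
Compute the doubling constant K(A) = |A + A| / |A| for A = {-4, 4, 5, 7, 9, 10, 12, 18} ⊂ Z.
K = |A + A| / |A| = 28/8 = 7/2

Enumerate A + A = {a + b : a, b ∈ A}. With |A| = 8, there are |A|^2 = 64 ordered sum pairs; collecting distinct values, A + A = {-8, 0, 1, 3, 5, 6, 8, 9, 10, 11, 12, 13, 14, 15, 16, 17, 18, 19, 20, 21, 22, 23, 24, 25, 27, 28, 30, 36}, so |A + A| = 28. Thus K = 28/8 = 7/2. For comparison, the minimum possible |A + A| over all 8-element sets is 2·8 − 1 = 15 (so min K = 15/8), attained only by arithmetic progressions.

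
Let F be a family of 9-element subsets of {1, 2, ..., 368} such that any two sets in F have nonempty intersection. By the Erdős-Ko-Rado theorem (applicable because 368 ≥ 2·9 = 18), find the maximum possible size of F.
max |F| = C(367, 8) = 7558676743123935

Erdős-Ko-Rado (1961): when n ≥ 2k, max |F| = C(n−1, k−1). The bound is attained by the star {A : i ∈ A} for any fixed i ∈ [n]. Here C(368−1, 9−1) = C(367, 8) = 7558676743123935.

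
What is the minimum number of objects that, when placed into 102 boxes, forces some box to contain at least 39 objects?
n = (39 − 1)·102 + 1 = 3877

By the generalised pigeonhole principle, to guarantee some box contains ≥ r objects we need more than (r − 1) · k objects total. Threshold: n = (r − 1) · k + 1. With r = 39 and k = 102: n = 38 · 102 + 1 = 3876 + 1 = 3877. For n = 3876 = 38 · 102, we can put exactly 38 objects in every box, avoiding 39 in any single one — so 3877 is tight.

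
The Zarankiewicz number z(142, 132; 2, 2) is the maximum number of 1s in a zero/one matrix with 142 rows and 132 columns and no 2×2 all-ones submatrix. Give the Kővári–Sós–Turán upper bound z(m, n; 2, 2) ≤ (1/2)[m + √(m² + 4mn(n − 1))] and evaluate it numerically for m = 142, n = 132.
z(142, 132; 2, 2) ≤ (1/2)[142 + √(142² + 4·142·132·131)] = (1/2)[142 + √9842020] = 1639.5997

Kővári–Sós–Turán: let r_1, ..., r_142 be the row sums and z = Σ r_i the total number of 1s. Each pair of columns can share at most one row with both entries 1 (else a 2×2 all-ones block appears), so Σ_i C(r_i, 2) ≤ C(132, 2) = 8646. By convexity Σ_i C(r_i, 2) ≥ 142·C(z/142, 2) = z(z − 142)/(2·142), giving z² − 142z − 142·132·131 ≤ 0 and hence z ≤ (1/2)[142 + √(20164 + 4·2455464)] = (1/2)[142 + √9842020] ≈ (1/2)(142 + 3137.1994) = 1639.5997.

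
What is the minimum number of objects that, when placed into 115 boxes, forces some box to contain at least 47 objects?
n = (47 − 1)·115 + 1 = 5291

By the generalised pigeonhole principle, to guarantee some box contains ≥ r objects we need more than (r − 1) · k objects total. Threshold: n = (r − 1) · k + 1. With r = 47 and k = 115: n = 46 · 115 + 1 = 5290 + 1 = 5291. For n = 5290 = 46 · 115, we can put exactly 46 objects in every box, avoiding 47 in any single one — so 5291 is tight.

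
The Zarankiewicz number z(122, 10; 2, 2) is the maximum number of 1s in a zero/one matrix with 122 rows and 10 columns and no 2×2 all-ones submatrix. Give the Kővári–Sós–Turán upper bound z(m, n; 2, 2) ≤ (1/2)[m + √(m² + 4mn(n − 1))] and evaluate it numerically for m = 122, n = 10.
z(122, 10; 2, 2) ≤ (1/2)[122 + √(122² + 4·122·10·9)] = (1/2)[122 + √58804] = 182.2477

Kővári–Sós–Turán: let r_1, ..., r_122 be the row sums and z = Σ r_i the total number of 1s. Each pair of columns can share at most one row with both entries 1 (else a 2×2 all-ones block appears), so Σ_i C(r_i, 2) ≤ C(10, 2) = 45. By convexity Σ_i C(r_i, 2) ≥ 122·C(z/122, 2) = z(z − 122)/(2·122), giving z² − 122z − 122·10·9 ≤ 0 and hence z ≤ (1/2)[122 + √(14884 + 4·10980)] = (1/2)[122 + √58804] ≈ (1/2)(122 + 242.4954) = 182.2477.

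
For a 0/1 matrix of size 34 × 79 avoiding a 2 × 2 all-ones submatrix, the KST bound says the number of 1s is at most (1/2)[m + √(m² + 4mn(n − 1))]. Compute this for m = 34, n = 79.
z(34, 79; 2, 2) ≤ (1/2)[34 + √(34² + 4·34·79·78)] = (1/2)[34 + √839188] = 475.036

Kővári–Sós–Turán: let r_1, ..., r_34 be the row sums and z = Σ r_i the total number of 1s. Each pair of columns can share at most one row with both entries 1 (else a 2×2 all-ones block appears), so Σ_i C(r_i, 2) ≤ C(79, 2) = 3081. By convexity Σ_i C(r_i, 2) ≥ 34·C(z/34, 2) = z(z − 34)/(2·34), giving z² − 34z − 34·79·78 ≤ 0 and hence z ≤ (1/2)[34 + √(1156 + 4·209508)] = (1/2)[34 + √839188] ≈ (1/2)(34 + 916.072) = 475.036.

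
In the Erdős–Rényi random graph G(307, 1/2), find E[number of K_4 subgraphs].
E[# K_4] = C(307, 4) · (1/2)^C(4, 2) = 362929260 / 2^6 = 90732315/16 = 5670769.6875

For each 4-subset S of vertices (there are C(307, 4) = 362929260 such S), let X_S = 1 if S induces a K_4 (all C(4, 2) = 6 edges present). Then P(X_S = 1) = (1/2)^6 = 1/64. By linearity of expectation, E[# K_4] = C(307, 4) · (1/2)^6 = 362929260 / 64 = 90732315/16 = 5670769.6875.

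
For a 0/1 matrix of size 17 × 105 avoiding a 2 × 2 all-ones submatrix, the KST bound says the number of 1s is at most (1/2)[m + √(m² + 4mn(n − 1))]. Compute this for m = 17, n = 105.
z(17, 105; 2, 2) ≤ (1/2)[17 + √(17² + 4·17·105·104)] = (1/2)[17 + √742849] = 439.4434

Kővári–Sós–Turán: let r_1, ..., r_17 be the row sums and z = Σ r_i the total number of 1s. Each pair of columns can share at most one row with both entries 1 (else a 2×2 all-ones block appears), so Σ_i C(r_i, 2) ≤ C(105, 2) = 5460. By convexity Σ_i C(r_i, 2) ≥ 17·C(z/17, 2) = z(z − 17)/(2·17), giving z² − 17z − 17·105·104 ≤ 0 and hence z ≤ (1/2)[17 + √(289 + 4·185640)] = (1/2)[17 + √742849] ≈ (1/2)(17 + 861.8869) = 439.4434.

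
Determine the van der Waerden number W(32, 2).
W(32, 2) = 32 + 1 = 33

A 2-term AP is any pair of integers, so a monochromatic 2-AP exists iff some colour is used at least twice. With 32 colours, the colouring i ↦ i on {1, ..., 32} uses each colour once, avoiding any monochromatic pair, so W(32, 2) > 32. For {1, ..., 33}, pigeonhole forces two integers of the same colour, which form a monochromatic 2-AP. Hence W(32, 2) = 33.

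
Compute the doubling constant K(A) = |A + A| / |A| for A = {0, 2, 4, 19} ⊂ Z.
K = |A + A| / |A| = 9/4

Enumerate A + A = {a + b : a, b ∈ A}. With |A| = 4, there are |A|^2 = 16 ordered sum pairs; collecting distinct values, A + A = {0, 2, 4, 6, 8, 19, 21, 23, 38}, so |A + A| = 9. Thus K = 9/4. For comparison, the minimum possible |A + A| over all 4-element sets is 2·4 − 1 = 7 (so min K = 7/4), attained only by arithmetic progressions.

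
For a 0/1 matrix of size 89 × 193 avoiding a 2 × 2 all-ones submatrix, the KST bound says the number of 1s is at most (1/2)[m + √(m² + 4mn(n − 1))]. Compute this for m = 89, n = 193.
z(89, 193; 2, 2) ≤ (1/2)[89 + √(89² + 4·89·193·192)] = (1/2)[89 + √13199857] = 1861.0804

Kővári–Sós–Turán: let r_1, ..., r_89 be the row sums and z = Σ r_i the total number of 1s. Each pair of columns can share at most one row with both entries 1 (else a 2×2 all-ones block appears), so Σ_i C(r_i, 2) ≤ C(193, 2) = 18528. By convexity Σ_i C(r_i, 2) ≥ 89·C(z/89, 2) = z(z − 89)/(2·89), giving z² − 89z − 89·193·192 ≤ 0 and hence z ≤ (1/2)[89 + √(7921 + 4·3297984)] = (1/2)[89 + √13199857] ≈ (1/2)(89 + 3633.1607) = 1861.0804.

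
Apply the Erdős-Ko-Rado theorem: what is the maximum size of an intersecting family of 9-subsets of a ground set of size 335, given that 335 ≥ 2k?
max |F| = C(334, 8) = 3529942966804419

Erdős-Ko-Rado (1961): when n ≥ 2k, max |F| = C(n−1, k−1). The bound is attained by the star {A : i ∈ A} for any fixed i ∈ [n]. Here C(335−1, 9−1) = C(334, 8) = 3529942966804419.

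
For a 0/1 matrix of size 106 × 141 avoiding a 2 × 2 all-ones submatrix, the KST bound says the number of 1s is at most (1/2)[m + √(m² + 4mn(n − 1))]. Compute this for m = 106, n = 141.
z(106, 141; 2, 2) ≤ (1/2)[106 + √(106² + 4·106·141·140)] = (1/2)[106 + √8380996] = 1500.4975

Kővári–Sós–Turán: let r_1, ..., r_106 be the row sums and z = Σ r_i the total number of 1s. Each pair of columns can share at most one row with both entries 1 (else a 2×2 all-ones block appears), so Σ_i C(r_i, 2) ≤ C(141, 2) = 9870. By convexity Σ_i C(r_i, 2) ≥ 106·C(z/106, 2) = z(z − 106)/(2·106), giving z² − 106z − 106·141·140 ≤ 0 and hence z ≤ (1/2)[106 + √(11236 + 4·2092440)] = (1/2)[106 + √8380996] ≈ (1/2)(106 + 2894.995) = 1500.4975.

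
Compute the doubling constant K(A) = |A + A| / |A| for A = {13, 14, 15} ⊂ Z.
K = |A + A| / |A| = 5/3

Enumerate A + A = {a + b : a, b ∈ A}. With |A| = 3, there are |A|^2 = 9 ordered sum pairs; collecting distinct values, A + A = {26, 27, 28, 29, 30}, so |A + A| = 5. Thus K = 5/3. Here |A + A| = 2|A| − 1 = 5, the minimum possible — so K = 5/3 is minimal, which holds iff A is an arithmetic progression.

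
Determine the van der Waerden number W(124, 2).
W(124, 2) = 124 + 1 = 125

A 2-term AP is any pair of integers, so a monochromatic 2-AP exists iff some colour is used at least twice. With 124 colours, the colouring i ↦ i on {1, ..., 124} uses each colour once, avoiding any monochromatic pair, so W(124, 2) > 124. For {1, ..., 125}, pigeonhole forces two integers of the same colour, which form a monochromatic 2-AP. Hence W(124, 2) = 125.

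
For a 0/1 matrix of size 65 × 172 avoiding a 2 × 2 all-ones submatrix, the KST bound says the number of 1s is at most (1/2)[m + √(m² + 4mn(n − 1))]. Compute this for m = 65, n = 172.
z(65, 172; 2, 2) ≤ (1/2)[65 + √(65² + 4·65·172·171)] = (1/2)[65 + √7651345] = 1415.5532

Kővári–Sós–Turán: let r_1, ..., r_65 be the row sums and z = Σ r_i the total number of 1s. Each pair of columns can share at most one row with both entries 1 (else a 2×2 all-ones block appears), so Σ_i C(r_i, 2) ≤ C(172, 2) = 14706. By convexity Σ_i C(r_i, 2) ≥ 65·C(z/65, 2) = z(z − 65)/(2·65), giving z² − 65z − 65·172·171 ≤ 0 and hence z ≤ (1/2)[65 + √(4225 + 4·1911780)] = (1/2)[65 + √7651345] ≈ (1/2)(65 + 2766.1065) = 1415.5532.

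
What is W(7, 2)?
W(7, 2) = 7 + 1 = 8

A 2-term AP is any pair of integers, so a monochromatic 2-AP exists iff some colour is used at least twice. With 7 colours, the colouring i ↦ i on {1, ..., 7} uses each colour once, avoiding any monochromatic pair, so W(7, 2) > 7. For {1, ..., 8}, pigeonhole forces two integers of the same colour, which form a monochromatic 2-AP. Hence W(7, 2) = 8.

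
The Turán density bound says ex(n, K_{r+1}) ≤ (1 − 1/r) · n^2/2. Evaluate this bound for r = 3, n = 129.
Turán density bound = (2/3) · 129^2/2 = 5547

Turán's theorem: ex(n, K_{r+1}) is achieved by the complete r-partite Turán graph T(n, r) with parts as balanced as possible, and is at most (1 − 1/r) · n^2/2. For r = 3, n = 129: the density bound is (2/3) · 16641/2 = 5547. Since 3 ∣ 129, the Turán graph T(129, 3) has parts of equal size 43, and its edge count e(T(129, 3)) = 5547 attains the density bound exactly.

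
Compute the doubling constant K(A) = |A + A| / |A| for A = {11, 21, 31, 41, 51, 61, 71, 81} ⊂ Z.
K = |A + A| / |A| = 15/8

Enumerate A + A = {a + b : a, b ∈ A}. With |A| = 8, there are |A|^2 = 64 ordered sum pairs; collecting distinct values, A + A = {22, 32, 42, 52, 62, 72, 82, 92, 102, 112, 122, 132, 142, 152, 162}, so |A + A| = 15. Thus K = 15/8. Here |A + A| = 2|A| − 1 = 15, the minimum possible — so K = 15/8 is minimal, which holds iff A is an arithmetic progression.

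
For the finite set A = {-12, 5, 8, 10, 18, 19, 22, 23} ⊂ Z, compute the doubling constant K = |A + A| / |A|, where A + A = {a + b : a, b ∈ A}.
K = |A + A| / |A| = 32/8 = 4

Enumerate A + A = {a + b : a, b ∈ A}. With |A| = 8, there are |A|^2 = 64 ordered sum pairs; collecting distinct values, A + A = {-24, -7, -4, -2, 6, 7, 10, 11, 13, 15, 16, 18, 20, 23, 24, 26, 27, 28, 29, 30, 31, 32, 33, 36, 37, 38, 40, 41, 42, 44, 45, 46}, so |A + A| = 32. Thus K = 32/8 = 4. For comparison, the minimum possible |A + A| over all 8-element sets is 2·8 − 1 = 15 (so min K = 15/8), attained only by arithmetic progressions.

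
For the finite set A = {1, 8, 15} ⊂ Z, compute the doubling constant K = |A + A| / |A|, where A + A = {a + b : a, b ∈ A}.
K = |A + A| / |A| = 5/3

Enumerate A + A = {a + b : a, b ∈ A}. With |A| = 3, there are |A|^2 = 9 ordered sum pairs; collecting distinct values, A + A = {2, 9, 16, 23, 30}, so |A + A| = 5. Thus K = 5/3. Here |A + A| = 2|A| − 1 = 5, the minimum possible — so K = 5/3 is minimal, which holds iff A is an arithmetic progression.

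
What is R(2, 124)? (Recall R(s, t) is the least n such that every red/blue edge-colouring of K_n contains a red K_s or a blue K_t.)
R(2, 124) = 124

R(2, k) = k for all k ≥ 2: in a 2-colouring of K_k, either some edge is red (a red K_2) or all edges are blue (a blue K_k). And K_{123} coloured all-blue has no blue K_124, so R(2, 124) > 123. Hence R(2, 124) = 124.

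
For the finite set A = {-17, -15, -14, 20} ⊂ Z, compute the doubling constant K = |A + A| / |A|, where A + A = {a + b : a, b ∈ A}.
K = |A + A| / |A| = 10/4 = 5/2

Enumerate A + A = {a + b : a, b ∈ A}. With |A| = 4, there are |A|^2 = 16 ordered sum pairs; collecting distinct values, A + A = {-34, -32, -31, -30, -29, -28, 3, 5, 6, 40}, so |A + A| = 10. Thus K = 10/4 = 5/2. For comparison, the minimum possible |A + A| over all 4-element sets is 2·4 − 1 = 7 (so min K = 7/4), attained only by arithmetic progressions.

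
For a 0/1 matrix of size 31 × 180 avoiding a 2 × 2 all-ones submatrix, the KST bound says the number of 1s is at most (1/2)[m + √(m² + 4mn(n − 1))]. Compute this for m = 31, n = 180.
z(31, 180; 2, 2) ≤ (1/2)[31 + √(31² + 4·31·180·179)] = (1/2)[31 + √3996241] = 1015.03

Kővári–Sós–Turán: let r_1, ..., r_31 be the row sums and z = Σ r_i the total number of 1s. Each pair of columns can share at most one row with both entries 1 (else a 2×2 all-ones block appears), so Σ_i C(r_i, 2) ≤ C(180, 2) = 16110. By convexity Σ_i C(r_i, 2) ≥ 31·C(z/31, 2) = z(z − 31)/(2·31), giving z² − 31z − 31·180·179 ≤ 0 and hence z ≤ (1/2)[31 + √(961 + 4·998820)] = (1/2)[31 + √3996241] ≈ (1/2)(31 + 1999.06) = 1015.03.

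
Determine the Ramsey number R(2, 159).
R(2, 159) = 159

R(2, k) = k for all k ≥ 2: in a 2-colouring of K_k, either some edge is red (a red K_2) or all edges are blue (a blue K_k). And K_{158} coloured all-blue has no blue K_159, so R(2, 159) > 158. Hence R(2, 159) = 159.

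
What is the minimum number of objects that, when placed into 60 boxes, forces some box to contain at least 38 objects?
n = (38 − 1)·60 + 1 = 2221

By the generalised pigeonhole principle, to guarantee some box contains ≥ r objects we need more than (r − 1) · k objects total. Threshold: n = (r − 1) · k + 1. With r = 38 and k = 60: n = 37 · 60 + 1 = 2220 + 1 = 2221. For n = 2220 = 37 · 60, we can put exactly 37 objects in every box, avoiding 38 in any single one — so 2221 is tight.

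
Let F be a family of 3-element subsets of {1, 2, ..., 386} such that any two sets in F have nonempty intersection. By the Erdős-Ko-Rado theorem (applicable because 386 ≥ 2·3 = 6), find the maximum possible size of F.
max |F| = C(385, 2) = 73920

The Erdős-Ko-Rado theorem states: for n ≥ 2k, an intersecting family of k-subsets of an n-element set has size at most C(n − 1, k − 1), with equality for 'star' families {A ⊆ [n] : |A| = k, i ∈ A} (fix an element i). For n = 386, k = 3: C(385, 2) = 73920.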